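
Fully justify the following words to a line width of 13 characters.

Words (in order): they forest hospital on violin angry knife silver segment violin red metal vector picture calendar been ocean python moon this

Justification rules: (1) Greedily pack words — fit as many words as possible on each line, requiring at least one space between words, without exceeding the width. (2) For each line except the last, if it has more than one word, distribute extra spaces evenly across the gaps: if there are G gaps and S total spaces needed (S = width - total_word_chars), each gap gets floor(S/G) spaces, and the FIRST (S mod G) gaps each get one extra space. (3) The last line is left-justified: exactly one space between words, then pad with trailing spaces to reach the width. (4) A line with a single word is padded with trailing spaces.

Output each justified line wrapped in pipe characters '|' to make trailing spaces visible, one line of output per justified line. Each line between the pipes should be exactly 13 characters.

Line 1: ['they', 'forest'] (min_width=11, slack=2)
Line 2: ['hospital', 'on'] (min_width=11, slack=2)
Line 3: ['violin', 'angry'] (min_width=12, slack=1)
Line 4: ['knife', 'silver'] (min_width=12, slack=1)
Line 5: ['segment'] (min_width=7, slack=6)
Line 6: ['violin', 'red'] (min_width=10, slack=3)
Line 7: ['metal', 'vector'] (min_width=12, slack=1)
Line 8: ['picture'] (min_width=7, slack=6)
Line 9: ['calendar', 'been'] (min_width=13, slack=0)
Line 10: ['ocean', 'python'] (min_width=12, slack=1)
Line 11: ['moon', 'this'] (min_width=9, slack=4)

Answer: |they   forest|
|hospital   on|
|violin  angry|
|knife  silver|
|segment      |
|violin    red|
|metal  vector|
|picture      |
|calendar been|
|ocean  python|
|moon this    |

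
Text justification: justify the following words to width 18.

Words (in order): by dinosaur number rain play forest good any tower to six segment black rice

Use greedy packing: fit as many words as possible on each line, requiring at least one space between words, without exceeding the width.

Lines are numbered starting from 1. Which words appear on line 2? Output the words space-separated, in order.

Answer: rain play forest

Derivation:
Line 1: ['by', 'dinosaur', 'number'] (min_width=18, slack=0)
Line 2: ['rain', 'play', 'forest'] (min_width=16, slack=2)
Line 3: ['good', 'any', 'tower', 'to'] (min_width=17, slack=1)
Line 4: ['six', 'segment', 'black'] (min_width=17, slack=1)
Line 5: ['rice'] (min_width=4, slack=14)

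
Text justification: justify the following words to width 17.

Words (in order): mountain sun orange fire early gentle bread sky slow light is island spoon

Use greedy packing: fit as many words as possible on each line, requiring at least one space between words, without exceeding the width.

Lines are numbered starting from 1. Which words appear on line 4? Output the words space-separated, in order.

Answer: slow light is

Derivation:
Line 1: ['mountain', 'sun'] (min_width=12, slack=5)
Line 2: ['orange', 'fire', 'early'] (min_width=17, slack=0)
Line 3: ['gentle', 'bread', 'sky'] (min_width=16, slack=1)
Line 4: ['slow', 'light', 'is'] (min_width=13, slack=4)
Line 5: ['island', 'spoon'] (min_width=12, slack=5)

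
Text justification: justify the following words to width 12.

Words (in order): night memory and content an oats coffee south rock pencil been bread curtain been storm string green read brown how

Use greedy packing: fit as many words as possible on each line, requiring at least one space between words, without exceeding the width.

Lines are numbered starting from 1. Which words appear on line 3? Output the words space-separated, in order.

Line 1: ['night', 'memory'] (min_width=12, slack=0)
Line 2: ['and', 'content'] (min_width=11, slack=1)
Line 3: ['an', 'oats'] (min_width=7, slack=5)
Line 4: ['coffee', 'south'] (min_width=12, slack=0)
Line 5: ['rock', 'pencil'] (min_width=11, slack=1)
Line 6: ['been', 'bread'] (min_width=10, slack=2)
Line 7: ['curtain', 'been'] (min_width=12, slack=0)
Line 8: ['storm', 'string'] (min_width=12, slack=0)
Line 9: ['green', 'read'] (min_width=10, slack=2)
Line 10: ['brown', 'how'] (min_width=9, slack=3)

Answer: an oats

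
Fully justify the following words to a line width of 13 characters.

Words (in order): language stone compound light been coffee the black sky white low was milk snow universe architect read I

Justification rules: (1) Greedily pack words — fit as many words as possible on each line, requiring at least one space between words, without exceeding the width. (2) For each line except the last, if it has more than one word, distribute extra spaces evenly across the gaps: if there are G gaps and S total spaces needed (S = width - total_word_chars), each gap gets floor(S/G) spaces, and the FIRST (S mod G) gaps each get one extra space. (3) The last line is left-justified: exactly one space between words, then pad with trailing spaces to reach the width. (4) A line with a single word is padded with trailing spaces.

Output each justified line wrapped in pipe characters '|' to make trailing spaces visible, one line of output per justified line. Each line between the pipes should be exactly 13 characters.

Answer: |language     |
|stone        |
|compound     |
|light    been|
|coffee    the|
|black     sky|
|white low was|
|milk     snow|
|universe     |
|architect    |
|read I       |

Derivation:
Line 1: ['language'] (min_width=8, slack=5)
Line 2: ['stone'] (min_width=5, slack=8)
Line 3: ['compound'] (min_width=8, slack=5)
Line 4: ['light', 'been'] (min_width=10, slack=3)
Line 5: ['coffee', 'the'] (min_width=10, slack=3)
Line 6: ['black', 'sky'] (min_width=9, slack=4)
Line 7: ['white', 'low', 'was'] (min_width=13, slack=0)
Line 8: ['milk', 'snow'] (min_width=9, slack=4)
Line 9: ['universe'] (min_width=8, slack=5)
Line 10: ['architect'] (min_width=9, slack=4)
Line 11: ['read', 'I'] (min_width=6, slack=7)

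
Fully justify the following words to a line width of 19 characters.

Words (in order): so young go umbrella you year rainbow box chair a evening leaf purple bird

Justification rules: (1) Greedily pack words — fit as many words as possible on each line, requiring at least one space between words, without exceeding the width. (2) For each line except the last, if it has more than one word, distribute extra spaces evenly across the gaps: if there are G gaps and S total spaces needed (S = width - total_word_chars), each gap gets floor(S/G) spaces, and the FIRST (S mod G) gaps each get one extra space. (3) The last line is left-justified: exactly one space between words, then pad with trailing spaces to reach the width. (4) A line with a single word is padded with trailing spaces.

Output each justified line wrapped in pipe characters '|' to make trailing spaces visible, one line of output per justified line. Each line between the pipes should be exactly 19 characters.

Line 1: ['so', 'young', 'go'] (min_width=11, slack=8)
Line 2: ['umbrella', 'you', 'year'] (min_width=17, slack=2)
Line 3: ['rainbow', 'box', 'chair', 'a'] (min_width=19, slack=0)
Line 4: ['evening', 'leaf', 'purple'] (min_width=19, slack=0)
Line 5: ['bird'] (min_width=4, slack=15)

Answer: |so     young     go|
|umbrella  you  year|
|rainbow box chair a|
|evening leaf purple|
|bird               |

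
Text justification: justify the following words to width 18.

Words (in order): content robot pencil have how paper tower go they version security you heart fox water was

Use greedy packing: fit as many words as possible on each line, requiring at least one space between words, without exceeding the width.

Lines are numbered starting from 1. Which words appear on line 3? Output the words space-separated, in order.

Answer: paper tower go

Derivation:
Line 1: ['content', 'robot'] (min_width=13, slack=5)
Line 2: ['pencil', 'have', 'how'] (min_width=15, slack=3)
Line 3: ['paper', 'tower', 'go'] (min_width=14, slack=4)
Line 4: ['they', 'version'] (min_width=12, slack=6)
Line 5: ['security', 'you', 'heart'] (min_width=18, slack=0)
Line 6: ['fox', 'water', 'was'] (min_width=13, slack=5)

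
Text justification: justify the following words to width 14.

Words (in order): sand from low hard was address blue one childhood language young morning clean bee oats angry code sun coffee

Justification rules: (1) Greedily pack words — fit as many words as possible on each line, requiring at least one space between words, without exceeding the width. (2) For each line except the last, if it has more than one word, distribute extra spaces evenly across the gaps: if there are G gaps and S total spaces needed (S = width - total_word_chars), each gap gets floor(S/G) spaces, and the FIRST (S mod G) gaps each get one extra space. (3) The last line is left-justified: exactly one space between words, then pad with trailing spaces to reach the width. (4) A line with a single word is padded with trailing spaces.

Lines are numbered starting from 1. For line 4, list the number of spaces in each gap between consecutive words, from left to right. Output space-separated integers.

Line 1: ['sand', 'from', 'low'] (min_width=13, slack=1)
Line 2: ['hard', 'was'] (min_width=8, slack=6)
Line 3: ['address', 'blue'] (min_width=12, slack=2)
Line 4: ['one', 'childhood'] (min_width=13, slack=1)
Line 5: ['language', 'young'] (min_width=14, slack=0)
Line 6: ['morning', 'clean'] (min_width=13, slack=1)
Line 7: ['bee', 'oats', 'angry'] (min_width=14, slack=0)
Line 8: ['code', 'sun'] (min_width=8, slack=6)
Line 9: ['coffee'] (min_width=6, slack=8)

Answer: 2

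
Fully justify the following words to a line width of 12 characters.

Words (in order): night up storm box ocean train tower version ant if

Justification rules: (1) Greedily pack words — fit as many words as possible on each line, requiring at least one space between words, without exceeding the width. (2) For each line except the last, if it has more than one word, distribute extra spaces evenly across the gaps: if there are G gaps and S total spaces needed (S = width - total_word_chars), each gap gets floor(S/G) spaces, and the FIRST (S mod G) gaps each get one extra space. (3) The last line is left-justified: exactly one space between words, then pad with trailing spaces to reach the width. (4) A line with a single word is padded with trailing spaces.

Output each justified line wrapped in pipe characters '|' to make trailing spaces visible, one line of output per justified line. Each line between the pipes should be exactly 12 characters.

Line 1: ['night', 'up'] (min_width=8, slack=4)
Line 2: ['storm', 'box'] (min_width=9, slack=3)
Line 3: ['ocean', 'train'] (min_width=11, slack=1)
Line 4: ['tower'] (min_width=5, slack=7)
Line 5: ['version', 'ant'] (min_width=11, slack=1)
Line 6: ['if'] (min_width=2, slack=10)

Answer: |night     up|
|storm    box|
|ocean  train|
|tower       |
|version  ant|
|if          |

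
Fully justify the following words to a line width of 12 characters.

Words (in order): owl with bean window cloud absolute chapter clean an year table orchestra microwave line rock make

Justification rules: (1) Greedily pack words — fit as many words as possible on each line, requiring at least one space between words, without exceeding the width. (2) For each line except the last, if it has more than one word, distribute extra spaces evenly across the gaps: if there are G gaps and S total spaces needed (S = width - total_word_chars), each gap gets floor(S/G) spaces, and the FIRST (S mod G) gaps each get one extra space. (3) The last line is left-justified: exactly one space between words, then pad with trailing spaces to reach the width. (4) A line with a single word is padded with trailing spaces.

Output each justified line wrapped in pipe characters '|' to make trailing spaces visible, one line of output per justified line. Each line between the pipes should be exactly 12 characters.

Line 1: ['owl', 'with'] (min_width=8, slack=4)
Line 2: ['bean', 'window'] (min_width=11, slack=1)
Line 3: ['cloud'] (min_width=5, slack=7)
Line 4: ['absolute'] (min_width=8, slack=4)
Line 5: ['chapter'] (min_width=7, slack=5)
Line 6: ['clean', 'an'] (min_width=8, slack=4)
Line 7: ['year', 'table'] (min_width=10, slack=2)
Line 8: ['orchestra'] (min_width=9, slack=3)
Line 9: ['microwave'] (min_width=9, slack=3)
Line 10: ['line', 'rock'] (min_width=9, slack=3)
Line 11: ['make'] (min_width=4, slack=8)

Answer: |owl     with|
|bean  window|
|cloud       |
|absolute    |
|chapter     |
|clean     an|
|year   table|
|orchestra   |
|microwave   |
|line    rock|
|make        |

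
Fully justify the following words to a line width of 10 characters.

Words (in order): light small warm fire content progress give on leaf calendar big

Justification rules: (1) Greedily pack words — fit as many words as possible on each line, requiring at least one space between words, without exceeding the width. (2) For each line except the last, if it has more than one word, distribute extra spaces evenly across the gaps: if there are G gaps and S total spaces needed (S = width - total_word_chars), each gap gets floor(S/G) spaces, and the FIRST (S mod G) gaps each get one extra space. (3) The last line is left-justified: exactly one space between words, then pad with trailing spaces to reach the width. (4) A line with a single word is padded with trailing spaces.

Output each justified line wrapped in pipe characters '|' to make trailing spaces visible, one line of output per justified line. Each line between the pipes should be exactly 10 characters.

Line 1: ['light'] (min_width=5, slack=5)
Line 2: ['small', 'warm'] (min_width=10, slack=0)
Line 3: ['fire'] (min_width=4, slack=6)
Line 4: ['content'] (min_width=7, slack=3)
Line 5: ['progress'] (min_width=8, slack=2)
Line 6: ['give', 'on'] (min_width=7, slack=3)
Line 7: ['leaf'] (min_width=4, slack=6)
Line 8: ['calendar'] (min_width=8, slack=2)
Line 9: ['big'] (min_width=3, slack=7)

Answer: |light     |
|small warm|
|fire      |
|content   |
|progress  |
|give    on|
|leaf      |
|calendar  |
|big       |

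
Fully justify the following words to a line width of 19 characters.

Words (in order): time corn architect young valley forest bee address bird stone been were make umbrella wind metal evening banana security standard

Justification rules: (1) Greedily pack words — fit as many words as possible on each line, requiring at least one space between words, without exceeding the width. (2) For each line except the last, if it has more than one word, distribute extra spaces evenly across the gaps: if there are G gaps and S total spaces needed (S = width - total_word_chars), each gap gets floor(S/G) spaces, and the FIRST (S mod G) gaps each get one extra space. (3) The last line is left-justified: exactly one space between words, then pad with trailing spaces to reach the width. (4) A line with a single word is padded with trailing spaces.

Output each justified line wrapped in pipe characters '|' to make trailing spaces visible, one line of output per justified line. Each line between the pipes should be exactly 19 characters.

Line 1: ['time', 'corn', 'architect'] (min_width=19, slack=0)
Line 2: ['young', 'valley', 'forest'] (min_width=19, slack=0)
Line 3: ['bee', 'address', 'bird'] (min_width=16, slack=3)
Line 4: ['stone', 'been', 'were'] (min_width=15, slack=4)
Line 5: ['make', 'umbrella', 'wind'] (min_width=18, slack=1)
Line 6: ['metal', 'evening'] (min_width=13, slack=6)
Line 7: ['banana', 'security'] (min_width=15, slack=4)
Line 8: ['standard'] (min_width=8, slack=11)

Answer: |time corn architect|
|young valley forest|
|bee   address  bird|
|stone   been   were|
|make  umbrella wind|
|metal       evening|
|banana     security|
|standard           |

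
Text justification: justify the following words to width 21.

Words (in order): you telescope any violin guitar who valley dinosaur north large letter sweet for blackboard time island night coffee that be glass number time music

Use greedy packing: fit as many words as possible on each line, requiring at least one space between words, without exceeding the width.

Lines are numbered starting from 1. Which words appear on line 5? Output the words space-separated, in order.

Line 1: ['you', 'telescope', 'any'] (min_width=17, slack=4)
Line 2: ['violin', 'guitar', 'who'] (min_width=17, slack=4)
Line 3: ['valley', 'dinosaur', 'north'] (min_width=21, slack=0)
Line 4: ['large', 'letter', 'sweet'] (min_width=18, slack=3)
Line 5: ['for', 'blackboard', 'time'] (min_width=19, slack=2)
Line 6: ['island', 'night', 'coffee'] (min_width=19, slack=2)
Line 7: ['that', 'be', 'glass', 'number'] (min_width=20, slack=1)
Line 8: ['time', 'music'] (min_width=10, slack=11)

Answer: for blackboard time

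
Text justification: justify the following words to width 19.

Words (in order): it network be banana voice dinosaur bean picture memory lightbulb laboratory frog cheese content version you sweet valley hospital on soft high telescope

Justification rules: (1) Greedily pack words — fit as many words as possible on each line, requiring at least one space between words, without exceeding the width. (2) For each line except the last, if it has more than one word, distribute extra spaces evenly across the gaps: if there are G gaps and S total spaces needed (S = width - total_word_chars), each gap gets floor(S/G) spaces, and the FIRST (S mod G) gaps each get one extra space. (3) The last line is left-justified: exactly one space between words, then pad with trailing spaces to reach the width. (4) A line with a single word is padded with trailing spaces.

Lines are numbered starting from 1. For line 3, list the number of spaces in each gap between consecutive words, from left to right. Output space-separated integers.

Answer: 7

Derivation:
Line 1: ['it', 'network', 'be'] (min_width=13, slack=6)
Line 2: ['banana', 'voice'] (min_width=12, slack=7)
Line 3: ['dinosaur', 'bean'] (min_width=13, slack=6)
Line 4: ['picture', 'memory'] (min_width=14, slack=5)
Line 5: ['lightbulb'] (min_width=9, slack=10)
Line 6: ['laboratory', 'frog'] (min_width=15, slack=4)
Line 7: ['cheese', 'content'] (min_width=14, slack=5)
Line 8: ['version', 'you', 'sweet'] (min_width=17, slack=2)
Line 9: ['valley', 'hospital', 'on'] (min_width=18, slack=1)
Line 10: ['soft', 'high', 'telescope'] (min_width=19, slack=0)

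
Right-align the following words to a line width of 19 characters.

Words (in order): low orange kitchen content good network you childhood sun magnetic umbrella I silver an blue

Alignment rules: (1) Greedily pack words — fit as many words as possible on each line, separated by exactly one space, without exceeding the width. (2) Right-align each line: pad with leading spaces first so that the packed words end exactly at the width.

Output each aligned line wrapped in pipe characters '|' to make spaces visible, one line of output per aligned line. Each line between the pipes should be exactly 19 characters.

Line 1: ['low', 'orange', 'kitchen'] (min_width=18, slack=1)
Line 2: ['content', 'good'] (min_width=12, slack=7)
Line 3: ['network', 'you'] (min_width=11, slack=8)
Line 4: ['childhood', 'sun'] (min_width=13, slack=6)
Line 5: ['magnetic', 'umbrella', 'I'] (min_width=19, slack=0)
Line 6: ['silver', 'an', 'blue'] (min_width=14, slack=5)

Answer: | low orange kitchen|
|       content good|
|        network you|
|      childhood sun|
|magnetic umbrella I|
|     silver an blue|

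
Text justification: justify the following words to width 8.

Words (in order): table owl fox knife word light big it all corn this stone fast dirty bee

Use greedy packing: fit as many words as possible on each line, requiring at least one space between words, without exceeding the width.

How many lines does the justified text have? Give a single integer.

Line 1: ['table'] (min_width=5, slack=3)
Line 2: ['owl', 'fox'] (min_width=7, slack=1)
Line 3: ['knife'] (min_width=5, slack=3)
Line 4: ['word'] (min_width=4, slack=4)
Line 5: ['light'] (min_width=5, slack=3)
Line 6: ['big', 'it'] (min_width=6, slack=2)
Line 7: ['all', 'corn'] (min_width=8, slack=0)
Line 8: ['this'] (min_width=4, slack=4)
Line 9: ['stone'] (min_width=5, slack=3)
Line 10: ['fast'] (min_width=4, slack=4)
Line 11: ['dirty'] (min_width=5, slack=3)
Line 12: ['bee'] (min_width=3, slack=5)
Total lines: 12

Answer: 12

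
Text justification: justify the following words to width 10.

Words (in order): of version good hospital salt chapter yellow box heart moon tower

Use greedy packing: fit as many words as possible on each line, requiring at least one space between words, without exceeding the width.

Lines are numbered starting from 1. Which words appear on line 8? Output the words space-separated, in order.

Line 1: ['of', 'version'] (min_width=10, slack=0)
Line 2: ['good'] (min_width=4, slack=6)
Line 3: ['hospital'] (min_width=8, slack=2)
Line 4: ['salt'] (min_width=4, slack=6)
Line 5: ['chapter'] (min_width=7, slack=3)
Line 6: ['yellow', 'box'] (min_width=10, slack=0)
Line 7: ['heart', 'moon'] (min_width=10, slack=0)
Line 8: ['tower'] (min_width=5, slack=5)

Answer: tower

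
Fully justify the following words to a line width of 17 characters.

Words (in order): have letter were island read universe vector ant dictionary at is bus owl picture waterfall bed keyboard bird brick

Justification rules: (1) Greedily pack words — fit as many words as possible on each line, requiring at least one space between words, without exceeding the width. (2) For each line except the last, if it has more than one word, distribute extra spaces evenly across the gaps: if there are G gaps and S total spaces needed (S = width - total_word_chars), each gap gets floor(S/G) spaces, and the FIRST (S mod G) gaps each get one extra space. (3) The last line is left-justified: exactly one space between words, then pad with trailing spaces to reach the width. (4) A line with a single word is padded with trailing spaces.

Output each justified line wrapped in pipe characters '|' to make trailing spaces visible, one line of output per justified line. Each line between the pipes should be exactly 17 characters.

Line 1: ['have', 'letter', 'were'] (min_width=16, slack=1)
Line 2: ['island', 'read'] (min_width=11, slack=6)
Line 3: ['universe', 'vector'] (min_width=15, slack=2)
Line 4: ['ant', 'dictionary', 'at'] (min_width=17, slack=0)
Line 5: ['is', 'bus', 'owl'] (min_width=10, slack=7)
Line 6: ['picture', 'waterfall'] (min_width=17, slack=0)
Line 7: ['bed', 'keyboard', 'bird'] (min_width=17, slack=0)
Line 8: ['brick'] (min_width=5, slack=12)

Answer: |have  letter were|
|island       read|
|universe   vector|
|ant dictionary at|
|is     bus    owl|
|picture waterfall|
|bed keyboard bird|
|brick            |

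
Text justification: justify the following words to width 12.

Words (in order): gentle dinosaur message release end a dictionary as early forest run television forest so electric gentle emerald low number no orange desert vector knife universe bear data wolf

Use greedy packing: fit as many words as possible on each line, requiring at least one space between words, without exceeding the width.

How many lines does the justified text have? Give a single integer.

Answer: 19

Derivation:
Line 1: ['gentle'] (min_width=6, slack=6)
Line 2: ['dinosaur'] (min_width=8, slack=4)
Line 3: ['message'] (min_width=7, slack=5)
Line 4: ['release', 'end'] (min_width=11, slack=1)
Line 5: ['a', 'dictionary'] (min_width=12, slack=0)
Line 6: ['as', 'early'] (min_width=8, slack=4)
Line 7: ['forest', 'run'] (min_width=10, slack=2)
Line 8: ['television'] (min_width=10, slack=2)
Line 9: ['forest', 'so'] (min_width=9, slack=3)
Line 10: ['electric'] (min_width=8, slack=4)
Line 11: ['gentle'] (min_width=6, slack=6)
Line 12: ['emerald', 'low'] (min_width=11, slack=1)
Line 13: ['number', 'no'] (min_width=9, slack=3)
Line 14: ['orange'] (min_width=6, slack=6)
Line 15: ['desert'] (min_width=6, slack=6)
Line 16: ['vector', 'knife'] (min_width=12, slack=0)
Line 17: ['universe'] (min_width=8, slack=4)
Line 18: ['bear', 'data'] (min_width=9, slack=3)
Line 19: ['wolf'] (min_width=4, slack=8)
Total lines: 19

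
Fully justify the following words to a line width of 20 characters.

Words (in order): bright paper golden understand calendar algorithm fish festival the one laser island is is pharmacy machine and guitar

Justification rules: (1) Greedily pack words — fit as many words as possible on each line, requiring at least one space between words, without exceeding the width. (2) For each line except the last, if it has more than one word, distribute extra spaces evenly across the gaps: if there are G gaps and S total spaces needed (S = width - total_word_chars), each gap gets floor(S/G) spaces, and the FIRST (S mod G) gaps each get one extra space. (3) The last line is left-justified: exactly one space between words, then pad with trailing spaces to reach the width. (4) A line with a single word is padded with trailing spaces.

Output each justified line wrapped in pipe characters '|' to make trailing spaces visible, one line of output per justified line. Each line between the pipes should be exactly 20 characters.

Line 1: ['bright', 'paper', 'golden'] (min_width=19, slack=1)
Line 2: ['understand', 'calendar'] (min_width=19, slack=1)
Line 3: ['algorithm', 'fish'] (min_width=14, slack=6)
Line 4: ['festival', 'the', 'one'] (min_width=16, slack=4)
Line 5: ['laser', 'island', 'is', 'is'] (min_width=18, slack=2)
Line 6: ['pharmacy', 'machine', 'and'] (min_width=20, slack=0)
Line 7: ['guitar'] (min_width=6, slack=14)

Answer: |bright  paper golden|
|understand  calendar|
|algorithm       fish|
|festival   the   one|
|laser  island  is is|
|pharmacy machine and|
|guitar              |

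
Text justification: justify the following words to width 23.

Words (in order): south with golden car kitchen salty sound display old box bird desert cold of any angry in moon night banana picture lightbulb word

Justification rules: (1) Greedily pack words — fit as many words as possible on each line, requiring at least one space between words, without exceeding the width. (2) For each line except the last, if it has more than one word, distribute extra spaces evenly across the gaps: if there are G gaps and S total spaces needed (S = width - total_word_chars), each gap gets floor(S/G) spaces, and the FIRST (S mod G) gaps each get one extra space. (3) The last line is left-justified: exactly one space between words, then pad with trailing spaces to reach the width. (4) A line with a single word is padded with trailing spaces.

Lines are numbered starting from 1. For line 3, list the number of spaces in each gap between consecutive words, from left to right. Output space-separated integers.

Line 1: ['south', 'with', 'golden', 'car'] (min_width=21, slack=2)
Line 2: ['kitchen', 'salty', 'sound'] (min_width=19, slack=4)
Line 3: ['display', 'old', 'box', 'bird'] (min_width=20, slack=3)
Line 4: ['desert', 'cold', 'of', 'any'] (min_width=18, slack=5)
Line 5: ['angry', 'in', 'moon', 'night'] (min_width=19, slack=4)
Line 6: ['banana', 'picture'] (min_width=14, slack=9)
Line 7: ['lightbulb', 'word'] (min_width=14, slack=9)

Answer: 2 2 2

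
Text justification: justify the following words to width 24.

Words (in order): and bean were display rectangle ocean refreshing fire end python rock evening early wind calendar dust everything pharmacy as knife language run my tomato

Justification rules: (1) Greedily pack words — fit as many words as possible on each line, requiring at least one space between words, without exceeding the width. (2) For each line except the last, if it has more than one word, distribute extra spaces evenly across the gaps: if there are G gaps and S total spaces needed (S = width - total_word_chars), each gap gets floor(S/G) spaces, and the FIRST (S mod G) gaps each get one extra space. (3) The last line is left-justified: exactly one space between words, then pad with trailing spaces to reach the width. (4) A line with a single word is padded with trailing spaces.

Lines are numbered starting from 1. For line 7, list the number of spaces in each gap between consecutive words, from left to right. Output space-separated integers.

Line 1: ['and', 'bean', 'were', 'display'] (min_width=21, slack=3)
Line 2: ['rectangle', 'ocean'] (min_width=15, slack=9)
Line 3: ['refreshing', 'fire', 'end'] (min_width=19, slack=5)
Line 4: ['python', 'rock', 'evening'] (min_width=19, slack=5)
Line 5: ['early', 'wind', 'calendar', 'dust'] (min_width=24, slack=0)
Line 6: ['everything', 'pharmacy', 'as'] (min_width=22, slack=2)
Line 7: ['knife', 'language', 'run', 'my'] (min_width=21, slack=3)
Line 8: ['tomato'] (min_width=6, slack=18)

Answer: 2 2 2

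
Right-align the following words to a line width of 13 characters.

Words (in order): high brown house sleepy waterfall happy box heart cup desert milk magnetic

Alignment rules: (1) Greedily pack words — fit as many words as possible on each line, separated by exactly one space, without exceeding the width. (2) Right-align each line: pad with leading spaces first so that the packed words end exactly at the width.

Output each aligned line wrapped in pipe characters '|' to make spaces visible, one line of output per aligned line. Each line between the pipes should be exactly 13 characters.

Line 1: ['high', 'brown'] (min_width=10, slack=3)
Line 2: ['house', 'sleepy'] (min_width=12, slack=1)
Line 3: ['waterfall'] (min_width=9, slack=4)
Line 4: ['happy', 'box'] (min_width=9, slack=4)
Line 5: ['heart', 'cup'] (min_width=9, slack=4)
Line 6: ['desert', 'milk'] (min_width=11, slack=2)
Line 7: ['magnetic'] (min_width=8, slack=5)

Answer: |   high brown|
| house sleepy|
|    waterfall|
|    happy box|
|    heart cup|
|  desert milk|
|     magnetic|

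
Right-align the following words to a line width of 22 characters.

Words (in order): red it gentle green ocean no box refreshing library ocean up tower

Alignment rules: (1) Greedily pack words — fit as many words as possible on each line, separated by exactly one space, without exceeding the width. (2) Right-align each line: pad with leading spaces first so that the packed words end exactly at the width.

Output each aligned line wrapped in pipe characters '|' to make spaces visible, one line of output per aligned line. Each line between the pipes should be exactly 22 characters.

Answer: |   red it gentle green|
|          ocean no box|
|    refreshing library|
|        ocean up tower|

Derivation:
Line 1: ['red', 'it', 'gentle', 'green'] (min_width=19, slack=3)
Line 2: ['ocean', 'no', 'box'] (min_width=12, slack=10)
Line 3: ['refreshing', 'library'] (min_width=18, slack=4)
Line 4: ['ocean', 'up', 'tower'] (min_width=14, slack=8)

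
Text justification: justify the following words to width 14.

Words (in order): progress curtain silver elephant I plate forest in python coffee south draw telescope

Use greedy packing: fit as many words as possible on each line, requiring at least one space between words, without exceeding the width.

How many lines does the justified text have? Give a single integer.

Answer: 7

Derivation:
Line 1: ['progress'] (min_width=8, slack=6)
Line 2: ['curtain', 'silver'] (min_width=14, slack=0)
Line 3: ['elephant', 'I'] (min_width=10, slack=4)
Line 4: ['plate', 'forest'] (min_width=12, slack=2)
Line 5: ['in', 'python'] (min_width=9, slack=5)
Line 6: ['coffee', 'south'] (min_width=12, slack=2)
Line 7: ['draw', 'telescope'] (min_width=14, slack=0)
Total lines: 7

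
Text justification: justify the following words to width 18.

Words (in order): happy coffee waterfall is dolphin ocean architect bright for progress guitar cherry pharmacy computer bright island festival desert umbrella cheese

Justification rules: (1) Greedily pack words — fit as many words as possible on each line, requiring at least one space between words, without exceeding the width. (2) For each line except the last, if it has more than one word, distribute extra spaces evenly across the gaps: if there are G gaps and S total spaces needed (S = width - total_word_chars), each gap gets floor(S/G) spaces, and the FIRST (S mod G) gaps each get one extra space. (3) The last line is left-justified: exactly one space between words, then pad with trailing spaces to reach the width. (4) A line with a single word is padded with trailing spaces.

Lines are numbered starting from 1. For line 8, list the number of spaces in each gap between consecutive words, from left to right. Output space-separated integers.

Line 1: ['happy', 'coffee'] (min_width=12, slack=6)
Line 2: ['waterfall', 'is'] (min_width=12, slack=6)
Line 3: ['dolphin', 'ocean'] (min_width=13, slack=5)
Line 4: ['architect', 'bright'] (min_width=16, slack=2)
Line 5: ['for', 'progress'] (min_width=12, slack=6)
Line 6: ['guitar', 'cherry'] (min_width=13, slack=5)
Line 7: ['pharmacy', 'computer'] (min_width=17, slack=1)
Line 8: ['bright', 'island'] (min_width=13, slack=5)
Line 9: ['festival', 'desert'] (min_width=15, slack=3)
Line 10: ['umbrella', 'cheese'] (min_width=15, slack=3)

Answer: 6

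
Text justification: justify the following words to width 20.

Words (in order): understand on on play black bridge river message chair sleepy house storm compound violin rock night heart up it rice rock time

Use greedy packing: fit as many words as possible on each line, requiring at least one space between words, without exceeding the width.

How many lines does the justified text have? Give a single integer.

Answer: 7

Derivation:
Line 1: ['understand', 'on', 'on'] (min_width=16, slack=4)
Line 2: ['play', 'black', 'bridge'] (min_width=17, slack=3)
Line 3: ['river', 'message', 'chair'] (min_width=19, slack=1)
Line 4: ['sleepy', 'house', 'storm'] (min_width=18, slack=2)
Line 5: ['compound', 'violin', 'rock'] (min_width=20, slack=0)
Line 6: ['night', 'heart', 'up', 'it'] (min_width=17, slack=3)
Line 7: ['rice', 'rock', 'time'] (min_width=14, slack=6)
Total lines: 7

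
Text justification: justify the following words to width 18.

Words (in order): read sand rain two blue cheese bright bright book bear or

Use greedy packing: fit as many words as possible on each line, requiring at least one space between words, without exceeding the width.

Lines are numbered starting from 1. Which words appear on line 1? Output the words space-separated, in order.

Line 1: ['read', 'sand', 'rain', 'two'] (min_width=18, slack=0)
Line 2: ['blue', 'cheese', 'bright'] (min_width=18, slack=0)
Line 3: ['bright', 'book', 'bear'] (min_width=16, slack=2)
Line 4: ['or'] (min_width=2, slack=16)

Answer: read sand rain two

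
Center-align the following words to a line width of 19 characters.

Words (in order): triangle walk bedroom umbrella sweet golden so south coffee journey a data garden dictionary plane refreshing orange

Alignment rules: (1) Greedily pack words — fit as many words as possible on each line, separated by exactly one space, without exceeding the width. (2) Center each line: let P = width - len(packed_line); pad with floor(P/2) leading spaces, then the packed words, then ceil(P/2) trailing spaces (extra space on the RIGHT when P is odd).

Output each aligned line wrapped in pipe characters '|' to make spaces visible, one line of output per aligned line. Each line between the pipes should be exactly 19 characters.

Answer: |   triangle walk   |
| bedroom umbrella  |
|  sweet golden so  |
|   south coffee    |
|  journey a data   |
| garden dictionary |
| plane refreshing  |
|      orange       |

Derivation:
Line 1: ['triangle', 'walk'] (min_width=13, slack=6)
Line 2: ['bedroom', 'umbrella'] (min_width=16, slack=3)
Line 3: ['sweet', 'golden', 'so'] (min_width=15, slack=4)
Line 4: ['south', 'coffee'] (min_width=12, slack=7)
Line 5: ['journey', 'a', 'data'] (min_width=14, slack=5)
Line 6: ['garden', 'dictionary'] (min_width=17, slack=2)
Line 7: ['plane', 'refreshing'] (min_width=16, slack=3)
Line 8: ['orange'] (min_width=6, slack=13)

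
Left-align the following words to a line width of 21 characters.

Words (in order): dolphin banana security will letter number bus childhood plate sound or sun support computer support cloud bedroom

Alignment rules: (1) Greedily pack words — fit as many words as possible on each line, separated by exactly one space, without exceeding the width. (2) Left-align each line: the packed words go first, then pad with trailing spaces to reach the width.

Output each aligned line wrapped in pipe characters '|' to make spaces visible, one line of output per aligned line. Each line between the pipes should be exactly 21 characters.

Line 1: ['dolphin', 'banana'] (min_width=14, slack=7)
Line 2: ['security', 'will', 'letter'] (min_width=20, slack=1)
Line 3: ['number', 'bus', 'childhood'] (min_width=20, slack=1)
Line 4: ['plate', 'sound', 'or', 'sun'] (min_width=18, slack=3)
Line 5: ['support', 'computer'] (min_width=16, slack=5)
Line 6: ['support', 'cloud', 'bedroom'] (min_width=21, slack=0)

Answer: |dolphin banana       |
|security will letter |
|number bus childhood |
|plate sound or sun   |
|support computer     |
|support cloud bedroom|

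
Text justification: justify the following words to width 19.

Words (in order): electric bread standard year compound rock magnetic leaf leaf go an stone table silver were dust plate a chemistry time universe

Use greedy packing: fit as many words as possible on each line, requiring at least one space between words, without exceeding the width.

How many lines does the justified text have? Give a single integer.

Answer: 8

Derivation:
Line 1: ['electric', 'bread'] (min_width=14, slack=5)
Line 2: ['standard', 'year'] (min_width=13, slack=6)
Line 3: ['compound', 'rock'] (min_width=13, slack=6)
Line 4: ['magnetic', 'leaf', 'leaf'] (min_width=18, slack=1)
Line 5: ['go', 'an', 'stone', 'table'] (min_width=17, slack=2)
Line 6: ['silver', 'were', 'dust'] (min_width=16, slack=3)
Line 7: ['plate', 'a', 'chemistry'] (min_width=17, slack=2)
Line 8: ['time', 'universe'] (min_width=13, slack=6)
Total lines: 8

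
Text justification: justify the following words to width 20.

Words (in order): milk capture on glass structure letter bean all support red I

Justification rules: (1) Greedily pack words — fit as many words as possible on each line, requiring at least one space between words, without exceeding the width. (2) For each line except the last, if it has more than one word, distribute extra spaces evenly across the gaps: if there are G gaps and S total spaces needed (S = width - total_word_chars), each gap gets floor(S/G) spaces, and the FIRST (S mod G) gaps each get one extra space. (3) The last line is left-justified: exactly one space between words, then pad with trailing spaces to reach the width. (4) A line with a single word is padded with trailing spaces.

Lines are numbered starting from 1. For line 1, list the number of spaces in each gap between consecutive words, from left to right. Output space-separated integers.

Answer: 4 3

Derivation:
Line 1: ['milk', 'capture', 'on'] (min_width=15, slack=5)
Line 2: ['glass', 'structure'] (min_width=15, slack=5)
Line 3: ['letter', 'bean', 'all'] (min_width=15, slack=5)
Line 4: ['support', 'red', 'I'] (min_width=13, slack=7)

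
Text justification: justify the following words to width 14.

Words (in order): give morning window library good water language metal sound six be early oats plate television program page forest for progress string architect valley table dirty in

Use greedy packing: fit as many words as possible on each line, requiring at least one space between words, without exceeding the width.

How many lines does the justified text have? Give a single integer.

Line 1: ['give', 'morning'] (min_width=12, slack=2)
Line 2: ['window', 'library'] (min_width=14, slack=0)
Line 3: ['good', 'water'] (min_width=10, slack=4)
Line 4: ['language', 'metal'] (min_width=14, slack=0)
Line 5: ['sound', 'six', 'be'] (min_width=12, slack=2)
Line 6: ['early', 'oats'] (min_width=10, slack=4)
Line 7: ['plate'] (min_width=5, slack=9)
Line 8: ['television'] (min_width=10, slack=4)
Line 9: ['program', 'page'] (min_width=12, slack=2)
Line 10: ['forest', 'for'] (min_width=10, slack=4)
Line 11: ['progress'] (min_width=8, slack=6)
Line 12: ['string'] (min_width=6, slack=8)
Line 13: ['architect'] (min_width=9, slack=5)
Line 14: ['valley', 'table'] (min_width=12, slack=2)
Line 15: ['dirty', 'in'] (min_width=8, slack=6)
Total lines: 15

Answer: 15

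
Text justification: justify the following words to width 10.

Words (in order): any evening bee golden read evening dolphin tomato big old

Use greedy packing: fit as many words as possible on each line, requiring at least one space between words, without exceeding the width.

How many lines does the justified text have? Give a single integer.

Answer: 8

Derivation:
Line 1: ['any'] (min_width=3, slack=7)
Line 2: ['evening'] (min_width=7, slack=3)
Line 3: ['bee', 'golden'] (min_width=10, slack=0)
Line 4: ['read'] (min_width=4, slack=6)
Line 5: ['evening'] (min_width=7, slack=3)
Line 6: ['dolphin'] (min_width=7, slack=3)
Line 7: ['tomato', 'big'] (min_width=10, slack=0)
Line 8: ['old'] (min_width=3, slack=7)
Total lines: 8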